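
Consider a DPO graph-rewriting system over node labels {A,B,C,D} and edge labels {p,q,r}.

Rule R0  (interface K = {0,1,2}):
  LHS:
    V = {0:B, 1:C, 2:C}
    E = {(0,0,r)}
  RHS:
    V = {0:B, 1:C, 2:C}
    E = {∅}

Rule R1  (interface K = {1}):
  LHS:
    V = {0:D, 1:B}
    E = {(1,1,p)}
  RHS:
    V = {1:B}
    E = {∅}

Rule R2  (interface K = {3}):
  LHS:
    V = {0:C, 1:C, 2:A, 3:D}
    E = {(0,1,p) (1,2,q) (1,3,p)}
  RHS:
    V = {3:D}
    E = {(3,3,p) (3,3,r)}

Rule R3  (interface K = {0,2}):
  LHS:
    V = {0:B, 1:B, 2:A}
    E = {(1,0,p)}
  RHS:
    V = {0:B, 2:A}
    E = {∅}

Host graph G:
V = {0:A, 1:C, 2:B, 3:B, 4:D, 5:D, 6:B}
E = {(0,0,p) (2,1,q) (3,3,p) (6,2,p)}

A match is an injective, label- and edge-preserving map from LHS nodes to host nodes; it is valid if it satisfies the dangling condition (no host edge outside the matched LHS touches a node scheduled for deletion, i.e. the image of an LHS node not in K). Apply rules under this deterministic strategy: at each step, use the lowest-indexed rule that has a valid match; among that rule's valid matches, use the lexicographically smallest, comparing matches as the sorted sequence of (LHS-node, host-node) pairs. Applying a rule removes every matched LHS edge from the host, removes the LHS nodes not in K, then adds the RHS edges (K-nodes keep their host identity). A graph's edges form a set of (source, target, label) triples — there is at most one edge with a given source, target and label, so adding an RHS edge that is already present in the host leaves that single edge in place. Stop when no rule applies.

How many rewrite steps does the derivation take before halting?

start.  V:7 E:4  edges: 0-p->0 2-q->1 3-p->3 6-p->2
1. fire R1 via {0↦4, 1↦3}  →  V:6 E:3  edges: 0-p->0 2-q->1 6-p->2
2. fire R3 via {0↦2, 1↦6, 2↦0}  →  V:5 E:2  edges: 0-p->0 2-q->1
halt: no rule applies after step 2

Answer: 2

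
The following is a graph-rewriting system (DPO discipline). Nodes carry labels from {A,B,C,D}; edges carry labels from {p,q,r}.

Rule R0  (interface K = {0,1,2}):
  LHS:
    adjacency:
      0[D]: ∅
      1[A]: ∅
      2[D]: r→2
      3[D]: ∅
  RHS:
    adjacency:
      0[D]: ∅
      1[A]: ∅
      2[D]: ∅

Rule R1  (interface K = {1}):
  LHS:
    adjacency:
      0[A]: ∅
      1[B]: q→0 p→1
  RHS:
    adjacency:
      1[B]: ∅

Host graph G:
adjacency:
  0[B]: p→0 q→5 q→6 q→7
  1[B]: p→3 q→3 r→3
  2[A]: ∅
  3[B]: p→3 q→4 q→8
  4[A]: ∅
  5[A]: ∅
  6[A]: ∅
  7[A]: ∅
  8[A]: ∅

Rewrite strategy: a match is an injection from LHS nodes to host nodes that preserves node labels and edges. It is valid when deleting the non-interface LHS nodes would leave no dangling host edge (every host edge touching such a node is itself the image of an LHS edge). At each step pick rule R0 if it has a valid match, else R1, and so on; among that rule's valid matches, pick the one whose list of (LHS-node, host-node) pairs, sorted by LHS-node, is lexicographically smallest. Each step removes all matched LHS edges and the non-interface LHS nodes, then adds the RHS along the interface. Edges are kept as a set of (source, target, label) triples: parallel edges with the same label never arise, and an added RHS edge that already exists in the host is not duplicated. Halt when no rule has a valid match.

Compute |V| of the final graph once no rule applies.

initial: |V|=9 |E|=10  E = 0-p->0 0-q->5 0-q->6 0-q->7 1-p->3 1-q->3 1-r->3 3-p->3 3-q->4 3-q->8
step 1: apply R1 at {0↦4, 1↦3}  → |V|=8 |E|=8  E = 0-p->0 0-q->5 0-q->6 0-q->7 1-p->3 1-q->3 1-r->3 3-q->8
step 2: apply R1 at {0↦5, 1↦0}  → |V|=7 |E|=6  E = 0-q->6 0-q->7 1-p->3 1-q->3 1-r->3 3-q->8
normal form: no rule applies after step 2
NF nodes: {0:B, 1:B, 2:A, 3:B, 6:A, 7:A, 8:A}

Answer: 7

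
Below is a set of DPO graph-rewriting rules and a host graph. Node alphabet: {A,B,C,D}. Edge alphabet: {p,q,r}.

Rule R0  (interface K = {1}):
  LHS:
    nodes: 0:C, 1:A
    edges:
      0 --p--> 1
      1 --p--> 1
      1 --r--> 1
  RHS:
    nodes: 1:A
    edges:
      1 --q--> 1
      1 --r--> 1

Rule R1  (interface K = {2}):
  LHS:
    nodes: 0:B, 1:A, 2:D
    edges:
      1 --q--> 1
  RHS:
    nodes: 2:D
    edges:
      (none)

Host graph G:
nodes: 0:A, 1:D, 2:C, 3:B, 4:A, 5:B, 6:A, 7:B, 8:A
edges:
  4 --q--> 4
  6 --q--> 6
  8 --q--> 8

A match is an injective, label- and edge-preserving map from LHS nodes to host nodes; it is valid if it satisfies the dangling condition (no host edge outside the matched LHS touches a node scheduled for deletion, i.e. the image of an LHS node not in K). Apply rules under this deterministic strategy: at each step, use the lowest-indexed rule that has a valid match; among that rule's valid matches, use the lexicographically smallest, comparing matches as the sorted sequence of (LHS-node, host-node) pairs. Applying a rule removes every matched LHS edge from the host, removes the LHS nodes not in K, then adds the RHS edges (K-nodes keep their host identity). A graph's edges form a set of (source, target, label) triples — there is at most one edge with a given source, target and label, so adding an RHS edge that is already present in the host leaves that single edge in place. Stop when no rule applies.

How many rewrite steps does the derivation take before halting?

Answer: 3

Derivation:
start.  V:9 E:3  edges: 4-q->4 6-q->6 8-q->8
1. fire R1 via {0↦3, 1↦4, 2↦1}  →  V:7 E:2  edges: 6-q->6 8-q->8
2. fire R1 via {0↦5, 1↦6, 2↦1}  →  V:5 E:1  edges: 8-q->8
3. fire R1 via {0↦7, 1↦8, 2↦1}  →  V:3 E:0  edges: ∅
normal form: no rule applies after step 3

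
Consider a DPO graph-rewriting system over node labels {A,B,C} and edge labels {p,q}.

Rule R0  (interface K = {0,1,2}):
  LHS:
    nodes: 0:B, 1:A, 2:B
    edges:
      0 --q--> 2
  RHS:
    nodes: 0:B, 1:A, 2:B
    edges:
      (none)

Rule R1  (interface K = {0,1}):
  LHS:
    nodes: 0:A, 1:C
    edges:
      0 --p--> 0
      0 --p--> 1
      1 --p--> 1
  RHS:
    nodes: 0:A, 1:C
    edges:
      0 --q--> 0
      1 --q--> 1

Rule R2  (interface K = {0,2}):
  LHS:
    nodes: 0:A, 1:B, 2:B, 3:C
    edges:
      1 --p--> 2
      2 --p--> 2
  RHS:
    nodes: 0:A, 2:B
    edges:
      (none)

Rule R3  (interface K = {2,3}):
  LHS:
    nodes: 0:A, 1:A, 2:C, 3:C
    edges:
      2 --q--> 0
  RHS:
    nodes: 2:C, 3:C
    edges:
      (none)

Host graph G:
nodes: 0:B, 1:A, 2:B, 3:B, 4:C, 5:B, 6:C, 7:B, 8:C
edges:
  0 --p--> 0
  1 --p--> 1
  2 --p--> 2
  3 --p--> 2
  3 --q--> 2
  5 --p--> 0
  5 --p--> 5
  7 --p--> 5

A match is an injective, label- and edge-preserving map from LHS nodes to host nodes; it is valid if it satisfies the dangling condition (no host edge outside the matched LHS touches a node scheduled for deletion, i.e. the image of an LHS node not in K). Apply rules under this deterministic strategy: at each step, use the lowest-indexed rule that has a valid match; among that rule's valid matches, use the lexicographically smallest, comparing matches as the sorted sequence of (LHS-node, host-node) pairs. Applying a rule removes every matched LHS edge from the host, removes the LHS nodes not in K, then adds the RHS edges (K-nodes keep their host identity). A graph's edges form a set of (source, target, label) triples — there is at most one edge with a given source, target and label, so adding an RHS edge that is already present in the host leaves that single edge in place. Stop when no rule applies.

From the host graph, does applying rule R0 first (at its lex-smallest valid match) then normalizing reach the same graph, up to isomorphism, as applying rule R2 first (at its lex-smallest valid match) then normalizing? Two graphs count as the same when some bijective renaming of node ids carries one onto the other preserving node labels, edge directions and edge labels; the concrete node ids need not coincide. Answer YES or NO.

Answer: YES

Steps:
branch R0-first: apply at {0↦3, 1↦1, 2↦2} → |E|=7, then 3 more step(s) → NF |V|=3 |E|=1 V={0:B, 1:A, 2:B} E=1-p->1
branch R2-first: apply at {0↦1, 1↦7, 2↦5, 3↦4} → |E|=6, then 3 more step(s) → NF |V|=3 |E|=1 V={0:B, 1:A, 2:B} E=1-p->1
graphs isomorphic (equal up to label-preserving node renaming)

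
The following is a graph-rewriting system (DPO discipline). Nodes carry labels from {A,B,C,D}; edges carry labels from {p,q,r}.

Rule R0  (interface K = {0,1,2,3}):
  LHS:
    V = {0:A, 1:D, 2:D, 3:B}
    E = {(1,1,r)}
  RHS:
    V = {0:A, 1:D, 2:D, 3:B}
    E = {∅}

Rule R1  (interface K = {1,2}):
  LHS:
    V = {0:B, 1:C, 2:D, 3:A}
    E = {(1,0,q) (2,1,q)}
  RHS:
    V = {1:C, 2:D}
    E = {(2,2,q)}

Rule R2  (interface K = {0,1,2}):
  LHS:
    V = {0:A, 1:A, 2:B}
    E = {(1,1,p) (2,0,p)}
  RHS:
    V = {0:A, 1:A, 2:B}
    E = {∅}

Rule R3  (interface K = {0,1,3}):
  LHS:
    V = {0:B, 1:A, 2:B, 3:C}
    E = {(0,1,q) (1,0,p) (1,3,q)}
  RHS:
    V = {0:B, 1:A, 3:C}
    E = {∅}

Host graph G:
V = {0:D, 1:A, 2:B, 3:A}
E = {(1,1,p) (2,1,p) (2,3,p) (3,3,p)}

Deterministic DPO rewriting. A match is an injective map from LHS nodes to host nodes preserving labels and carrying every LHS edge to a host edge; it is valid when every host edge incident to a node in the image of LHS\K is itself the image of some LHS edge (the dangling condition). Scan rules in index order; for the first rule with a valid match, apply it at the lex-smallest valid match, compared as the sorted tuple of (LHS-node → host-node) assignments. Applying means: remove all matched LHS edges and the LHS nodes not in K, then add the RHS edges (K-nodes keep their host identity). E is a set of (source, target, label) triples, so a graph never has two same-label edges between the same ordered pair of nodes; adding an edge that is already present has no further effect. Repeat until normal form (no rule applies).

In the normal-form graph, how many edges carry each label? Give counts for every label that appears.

[0] host  ⇒  4 nodes, 4 edges  {1-p->1 2-p->1 2-p->3 3-p->3}
[1] R2 @ {0↦1, 1↦3, 2↦2}  ⇒  4 nodes, 2 edges  {1-p->1 2-p->3}
[2] R2 @ {0↦3, 1↦1, 2↦2}  ⇒  4 nodes, 0 edges  {∅}
halt: no rule applies after step 2
NF edges: []

Answer: (no edges)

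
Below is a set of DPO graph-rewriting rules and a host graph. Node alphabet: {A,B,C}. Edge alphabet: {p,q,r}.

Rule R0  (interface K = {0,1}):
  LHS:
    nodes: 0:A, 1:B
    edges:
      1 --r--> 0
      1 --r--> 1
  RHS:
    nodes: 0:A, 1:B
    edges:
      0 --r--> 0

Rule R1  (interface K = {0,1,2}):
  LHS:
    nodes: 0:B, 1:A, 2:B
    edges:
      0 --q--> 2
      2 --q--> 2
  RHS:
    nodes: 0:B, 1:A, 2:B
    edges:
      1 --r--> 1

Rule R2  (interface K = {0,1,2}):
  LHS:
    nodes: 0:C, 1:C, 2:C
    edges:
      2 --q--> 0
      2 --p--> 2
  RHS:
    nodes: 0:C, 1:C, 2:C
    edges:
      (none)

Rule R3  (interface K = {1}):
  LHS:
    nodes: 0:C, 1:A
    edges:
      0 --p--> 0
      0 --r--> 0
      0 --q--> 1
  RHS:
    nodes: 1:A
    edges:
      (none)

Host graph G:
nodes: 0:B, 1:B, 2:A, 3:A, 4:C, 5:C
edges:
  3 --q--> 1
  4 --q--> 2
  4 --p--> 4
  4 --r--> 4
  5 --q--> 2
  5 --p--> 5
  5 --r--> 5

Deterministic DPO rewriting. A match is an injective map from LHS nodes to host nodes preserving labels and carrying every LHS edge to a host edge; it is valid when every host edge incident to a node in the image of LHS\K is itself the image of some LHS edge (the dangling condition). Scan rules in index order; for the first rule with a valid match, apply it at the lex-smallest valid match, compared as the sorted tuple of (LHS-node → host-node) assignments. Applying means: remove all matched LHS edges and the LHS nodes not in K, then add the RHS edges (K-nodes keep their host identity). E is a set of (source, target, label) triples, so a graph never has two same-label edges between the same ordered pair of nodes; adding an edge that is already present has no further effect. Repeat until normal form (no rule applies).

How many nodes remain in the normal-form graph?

Answer: 4

Derivation:
start.  V:6 E:7  edges: 3-q->1 4-q->2 4-p->4 4-r->4 5-q->2 5-p->5 5-r->5
1. fire R3 via {0↦4, 1↦2}  →  V:5 E:4  edges: 3-q->1 5-q->2 5-p->5 5-r->5
2. fire R3 via {0↦5, 1↦2}  →  V:4 E:1  edges: 3-q->1
final graph: no rule applies after step 2
NF nodes: {0:B, 1:B, 2:A, 3:A}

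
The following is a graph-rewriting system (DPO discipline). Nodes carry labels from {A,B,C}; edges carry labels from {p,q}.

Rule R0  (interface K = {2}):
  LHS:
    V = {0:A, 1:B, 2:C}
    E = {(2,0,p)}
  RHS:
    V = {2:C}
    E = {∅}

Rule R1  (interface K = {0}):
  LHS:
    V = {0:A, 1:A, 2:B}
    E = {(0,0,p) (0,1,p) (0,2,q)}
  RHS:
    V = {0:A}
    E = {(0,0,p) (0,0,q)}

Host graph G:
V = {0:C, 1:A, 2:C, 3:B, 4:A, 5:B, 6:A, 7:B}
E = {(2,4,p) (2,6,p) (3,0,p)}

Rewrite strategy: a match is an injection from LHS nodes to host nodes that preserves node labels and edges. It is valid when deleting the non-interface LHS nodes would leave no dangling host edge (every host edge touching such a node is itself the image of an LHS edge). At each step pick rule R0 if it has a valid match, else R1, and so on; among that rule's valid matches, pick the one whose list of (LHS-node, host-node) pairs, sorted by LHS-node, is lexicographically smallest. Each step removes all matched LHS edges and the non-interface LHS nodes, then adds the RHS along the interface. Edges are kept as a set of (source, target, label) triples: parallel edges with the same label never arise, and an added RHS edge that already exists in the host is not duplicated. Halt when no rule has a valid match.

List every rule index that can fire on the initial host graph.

Answer: [R0]

Steps:
R0: 4 valid matches — {0↦4, 1↦5, 2↦2}, {0↦4, 1↦7, 2↦2}, {0↦6, 1↦5, 2↦2} (+1 more)
R1: no valid match — LHS pattern not found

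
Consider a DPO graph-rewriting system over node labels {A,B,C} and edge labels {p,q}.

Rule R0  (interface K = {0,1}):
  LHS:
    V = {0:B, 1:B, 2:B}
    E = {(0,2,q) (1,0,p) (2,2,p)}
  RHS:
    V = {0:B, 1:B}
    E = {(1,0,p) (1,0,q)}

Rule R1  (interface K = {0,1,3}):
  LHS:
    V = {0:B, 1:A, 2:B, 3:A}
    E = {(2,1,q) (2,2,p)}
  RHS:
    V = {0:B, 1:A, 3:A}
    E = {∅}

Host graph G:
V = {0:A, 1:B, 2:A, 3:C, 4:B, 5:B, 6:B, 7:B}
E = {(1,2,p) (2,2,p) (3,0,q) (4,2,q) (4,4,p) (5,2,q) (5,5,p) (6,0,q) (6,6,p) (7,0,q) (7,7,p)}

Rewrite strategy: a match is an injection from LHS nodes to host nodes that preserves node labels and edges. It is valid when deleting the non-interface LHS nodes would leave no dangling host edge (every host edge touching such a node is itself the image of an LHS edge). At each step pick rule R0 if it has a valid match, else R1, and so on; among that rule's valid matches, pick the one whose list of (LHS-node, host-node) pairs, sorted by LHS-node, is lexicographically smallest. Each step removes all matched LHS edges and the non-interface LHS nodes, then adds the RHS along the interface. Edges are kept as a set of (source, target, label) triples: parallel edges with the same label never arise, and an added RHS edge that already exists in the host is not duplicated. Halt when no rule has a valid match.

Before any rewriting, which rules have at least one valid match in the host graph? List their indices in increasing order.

R0: no valid match — LHS pattern not found
R1: 16 valid matches — {0↦1, 1↦0, 2↦6, 3↦2}, {0↦1, 1↦0, 2↦7, 3↦2}, {0↦1, 1↦2, 2↦4, 3↦0} (+13 more)

Answer: [R1]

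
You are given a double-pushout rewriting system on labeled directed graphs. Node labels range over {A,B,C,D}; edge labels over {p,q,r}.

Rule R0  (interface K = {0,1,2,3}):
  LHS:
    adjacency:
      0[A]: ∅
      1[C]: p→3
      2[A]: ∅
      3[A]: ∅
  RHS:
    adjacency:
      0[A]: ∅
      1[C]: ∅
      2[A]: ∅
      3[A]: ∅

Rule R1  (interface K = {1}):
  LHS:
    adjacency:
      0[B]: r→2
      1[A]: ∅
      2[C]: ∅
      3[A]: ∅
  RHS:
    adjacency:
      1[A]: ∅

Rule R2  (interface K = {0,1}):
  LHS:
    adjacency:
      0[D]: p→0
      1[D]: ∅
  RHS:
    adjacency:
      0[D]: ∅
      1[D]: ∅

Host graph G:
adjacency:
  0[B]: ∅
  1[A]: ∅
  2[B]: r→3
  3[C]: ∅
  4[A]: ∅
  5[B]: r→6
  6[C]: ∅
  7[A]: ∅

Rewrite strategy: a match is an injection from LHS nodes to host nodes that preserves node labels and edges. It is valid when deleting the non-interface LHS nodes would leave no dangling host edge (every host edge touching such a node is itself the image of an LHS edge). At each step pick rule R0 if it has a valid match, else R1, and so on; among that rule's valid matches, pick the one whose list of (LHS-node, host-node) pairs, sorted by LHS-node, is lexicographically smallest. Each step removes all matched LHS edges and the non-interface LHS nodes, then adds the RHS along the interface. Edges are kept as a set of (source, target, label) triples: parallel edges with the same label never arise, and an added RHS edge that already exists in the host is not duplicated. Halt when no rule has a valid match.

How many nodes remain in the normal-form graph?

Answer: 2

Rewrite trace:
initial: |V|=8 |E|=2  E = 2-r->3 5-r->6
step 1: apply R1 at {0↦2, 1↦1, 2↦3, 3↦4}  → |V|=5 |E|=1  E = 5-r->6
step 2: apply R1 at {0↦5, 1↦1, 2↦6, 3↦7}  → |V|=2 |E|=0  E = ∅
halt: no rule applies after step 2
NF nodes: {0:B, 1:A}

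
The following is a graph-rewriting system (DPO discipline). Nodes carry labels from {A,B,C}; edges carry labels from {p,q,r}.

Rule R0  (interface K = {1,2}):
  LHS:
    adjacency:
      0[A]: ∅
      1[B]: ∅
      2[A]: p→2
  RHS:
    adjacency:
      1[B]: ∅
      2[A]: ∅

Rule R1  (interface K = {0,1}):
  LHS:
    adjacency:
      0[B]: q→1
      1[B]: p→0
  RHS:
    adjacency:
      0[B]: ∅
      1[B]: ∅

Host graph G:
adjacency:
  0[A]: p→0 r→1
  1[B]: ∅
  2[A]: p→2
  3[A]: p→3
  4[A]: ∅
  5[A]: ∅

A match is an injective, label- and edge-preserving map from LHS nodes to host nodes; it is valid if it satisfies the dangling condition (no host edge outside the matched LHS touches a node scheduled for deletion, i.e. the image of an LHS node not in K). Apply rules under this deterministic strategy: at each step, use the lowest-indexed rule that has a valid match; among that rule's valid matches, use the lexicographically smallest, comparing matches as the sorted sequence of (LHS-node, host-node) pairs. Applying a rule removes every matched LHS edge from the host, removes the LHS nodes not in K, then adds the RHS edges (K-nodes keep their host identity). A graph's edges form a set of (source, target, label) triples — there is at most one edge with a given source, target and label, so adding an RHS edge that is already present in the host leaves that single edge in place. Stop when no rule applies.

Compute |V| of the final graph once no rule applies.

[0] host  ⇒  6 nodes, 4 edges  {0-p->0 0-r->1 2-p->2 3-p->3}
[1] R0 @ {0↦4, 1↦1, 2↦0}  ⇒  5 nodes, 3 edges  {0-r->1 2-p->2 3-p->3}
[2] R0 @ {0↦5, 1↦1, 2↦2}  ⇒  4 nodes, 2 edges  {0-r->1 3-p->3}
[3] R0 @ {0↦2, 1↦1, 2↦3}  ⇒  3 nodes, 1 edges  {0-r->1}
final graph: no rule applies after step 3
NF nodes: {0:A, 1:B, 3:A}

Answer: 3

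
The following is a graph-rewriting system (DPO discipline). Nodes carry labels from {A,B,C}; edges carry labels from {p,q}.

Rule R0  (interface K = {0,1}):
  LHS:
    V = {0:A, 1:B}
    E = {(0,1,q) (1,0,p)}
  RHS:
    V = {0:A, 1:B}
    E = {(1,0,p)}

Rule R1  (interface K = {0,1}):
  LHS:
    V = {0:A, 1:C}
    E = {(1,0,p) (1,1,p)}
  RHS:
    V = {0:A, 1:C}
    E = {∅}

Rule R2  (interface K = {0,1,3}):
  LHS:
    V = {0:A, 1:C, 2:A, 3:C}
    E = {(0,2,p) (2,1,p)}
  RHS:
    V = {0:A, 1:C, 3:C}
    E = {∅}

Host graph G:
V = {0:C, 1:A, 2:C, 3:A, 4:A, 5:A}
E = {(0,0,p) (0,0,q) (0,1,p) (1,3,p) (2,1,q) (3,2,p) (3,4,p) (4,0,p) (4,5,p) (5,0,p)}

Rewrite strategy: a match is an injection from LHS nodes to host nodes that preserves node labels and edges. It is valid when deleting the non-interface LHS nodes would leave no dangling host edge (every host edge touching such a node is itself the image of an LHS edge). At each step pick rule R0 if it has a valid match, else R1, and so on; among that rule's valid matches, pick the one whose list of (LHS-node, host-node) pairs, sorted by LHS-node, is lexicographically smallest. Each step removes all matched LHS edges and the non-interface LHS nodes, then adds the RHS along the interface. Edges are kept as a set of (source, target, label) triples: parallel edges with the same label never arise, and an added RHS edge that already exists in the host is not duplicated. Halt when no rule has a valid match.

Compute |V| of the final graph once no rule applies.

start.  V:6 E:10  edges: 0-p->0 0-q->0 0-p->1 1-p->3 2-q->1 3-p->2 3-p->4 4-p->0 4-p->5 5-p->0
1. fire R1 via {0↦1, 1↦0}  →  V:6 E:8  edges: 0-q->0 1-p->3 2-q->1 3-p->2 3-p->4 4-p->0 4-p->5 5-p->0
2. fire R2 via {0↦4, 1↦0, 2↦5, 3↦2}  →  V:5 E:6  edges: 0-q->0 1-p->3 2-q->1 3-p->2 3-p->4 4-p->0
3. fire R2 via {0↦3, 1↦0, 2↦4, 3↦2}  →  V:4 E:4  edges: 0-q->0 1-p->3 2-q->1 3-p->2
4. fire R2 via {0↦1, 1↦2, 2↦3, 3↦0}  →  V:3 E:2  edges: 0-q->0 2-q->1
halt: no rule applies after step 4
NF nodes: {0:C, 1:A, 2:C}

Answer: 3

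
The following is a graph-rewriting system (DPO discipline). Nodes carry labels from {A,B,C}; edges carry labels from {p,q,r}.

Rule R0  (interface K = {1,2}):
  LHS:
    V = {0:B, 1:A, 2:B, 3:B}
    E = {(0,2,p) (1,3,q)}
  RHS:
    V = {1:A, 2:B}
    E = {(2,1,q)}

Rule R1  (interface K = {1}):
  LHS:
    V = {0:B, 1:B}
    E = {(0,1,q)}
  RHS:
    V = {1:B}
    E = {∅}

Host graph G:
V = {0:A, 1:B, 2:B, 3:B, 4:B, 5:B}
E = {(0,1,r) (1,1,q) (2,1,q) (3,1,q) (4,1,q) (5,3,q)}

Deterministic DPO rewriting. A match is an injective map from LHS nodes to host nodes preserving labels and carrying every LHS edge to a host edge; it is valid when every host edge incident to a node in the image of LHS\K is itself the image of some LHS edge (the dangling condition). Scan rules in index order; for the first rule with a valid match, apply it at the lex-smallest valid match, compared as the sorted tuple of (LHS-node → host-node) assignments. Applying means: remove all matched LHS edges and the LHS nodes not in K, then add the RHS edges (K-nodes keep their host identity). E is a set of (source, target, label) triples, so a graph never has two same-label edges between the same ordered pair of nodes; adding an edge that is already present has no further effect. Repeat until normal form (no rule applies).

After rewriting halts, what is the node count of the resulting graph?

initial: |V|=6 |E|=6  E = 0-r->1 1-q->1 2-q->1 3-q->1 4-q->1 5-q->3
step 1: apply R1 at {0↦2, 1↦1}  → |V|=5 |E|=5  E = 0-r->1 1-q->1 3-q->1 4-q->1 5-q->3
step 2: apply R1 at {0↦4, 1↦1}  → |V|=4 |E|=4  E = 0-r->1 1-q->1 3-q->1 5-q->3
step 3: apply R1 at {0↦5, 1↦3}  → |V|=3 |E|=3  E = 0-r->1 1-q->1 3-q->1
step 4: apply R1 at {0↦3, 1↦1}  → |V|=2 |E|=2  E = 0-r->1 1-q->1
halt: no rule applies after step 4
NF nodes: {0:A, 1:B}

Answer: 2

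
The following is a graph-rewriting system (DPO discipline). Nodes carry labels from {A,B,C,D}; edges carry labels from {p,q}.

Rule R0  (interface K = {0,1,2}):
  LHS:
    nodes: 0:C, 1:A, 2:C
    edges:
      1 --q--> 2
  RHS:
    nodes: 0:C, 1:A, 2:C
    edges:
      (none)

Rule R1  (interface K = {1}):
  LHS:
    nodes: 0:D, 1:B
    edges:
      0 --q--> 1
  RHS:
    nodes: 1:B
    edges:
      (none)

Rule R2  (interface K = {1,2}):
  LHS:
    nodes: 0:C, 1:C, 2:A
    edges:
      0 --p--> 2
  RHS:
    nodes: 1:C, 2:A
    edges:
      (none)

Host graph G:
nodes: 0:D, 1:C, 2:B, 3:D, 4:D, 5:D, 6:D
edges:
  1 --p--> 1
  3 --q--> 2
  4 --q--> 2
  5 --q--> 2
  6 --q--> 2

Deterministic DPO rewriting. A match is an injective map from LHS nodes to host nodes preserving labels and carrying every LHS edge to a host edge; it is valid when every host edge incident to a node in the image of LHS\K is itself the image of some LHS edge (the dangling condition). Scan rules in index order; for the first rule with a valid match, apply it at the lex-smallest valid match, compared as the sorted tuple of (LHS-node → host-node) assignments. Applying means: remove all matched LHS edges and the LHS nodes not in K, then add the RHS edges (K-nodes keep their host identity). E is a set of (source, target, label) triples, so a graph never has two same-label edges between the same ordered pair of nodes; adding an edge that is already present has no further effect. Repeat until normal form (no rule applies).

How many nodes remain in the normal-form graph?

Answer: 3

Derivation:
start.  V:7 E:5  edges: 1-p->1 3-q->2 4-q->2 5-q->2 6-q->2
1. fire R1 via {0↦3, 1↦2}  →  V:6 E:4  edges: 1-p->1 4-q->2 5-q->2 6-q->2
2. fire R1 via {0↦4, 1↦2}  →  V:5 E:3  edges: 1-p->1 5-q->2 6-q->2
3. fire R1 via {0↦5, 1↦2}  →  V:4 E:2  edges: 1-p->1 6-q->2
4. fire R1 via {0↦6, 1↦2}  →  V:3 E:1  edges: 1-p->1
halt: no rule applies after step 4
NF nodes: {0:D, 1:C, 2:B}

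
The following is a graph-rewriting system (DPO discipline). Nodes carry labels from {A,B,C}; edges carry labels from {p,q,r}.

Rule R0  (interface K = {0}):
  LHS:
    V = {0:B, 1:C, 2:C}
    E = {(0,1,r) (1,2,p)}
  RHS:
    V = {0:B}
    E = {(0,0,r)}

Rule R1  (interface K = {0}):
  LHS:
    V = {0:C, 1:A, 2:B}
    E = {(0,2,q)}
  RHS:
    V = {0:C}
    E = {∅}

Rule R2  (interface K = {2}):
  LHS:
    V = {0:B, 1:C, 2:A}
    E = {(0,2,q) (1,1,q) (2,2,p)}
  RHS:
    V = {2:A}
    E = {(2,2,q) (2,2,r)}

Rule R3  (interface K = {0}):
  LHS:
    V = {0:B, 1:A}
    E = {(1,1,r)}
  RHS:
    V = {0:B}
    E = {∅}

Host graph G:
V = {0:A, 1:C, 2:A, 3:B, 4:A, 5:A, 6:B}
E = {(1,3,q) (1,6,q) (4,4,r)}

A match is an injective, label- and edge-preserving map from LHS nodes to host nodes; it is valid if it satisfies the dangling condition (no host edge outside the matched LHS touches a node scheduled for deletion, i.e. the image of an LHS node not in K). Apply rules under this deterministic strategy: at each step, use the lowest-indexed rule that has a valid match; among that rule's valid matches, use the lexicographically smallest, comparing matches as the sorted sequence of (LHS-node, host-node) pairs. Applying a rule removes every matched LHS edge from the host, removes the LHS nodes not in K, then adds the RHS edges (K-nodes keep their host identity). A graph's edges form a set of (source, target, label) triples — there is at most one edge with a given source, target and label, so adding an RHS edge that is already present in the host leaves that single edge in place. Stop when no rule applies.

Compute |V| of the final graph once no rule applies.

Answer: 3

Steps:
start.  V:7 E:3  edges: 1-q->3 1-q->6 4-r->4
1. fire R1 via {0↦1, 1↦0, 2↦3}  →  V:5 E:2  edges: 1-q->6 4-r->4
2. fire R1 via {0↦1, 1↦2, 2↦6}  →  V:3 E:1  edges: 4-r->4
normal form: no rule applies after step 2
NF nodes: {1:C, 4:A, 5:A}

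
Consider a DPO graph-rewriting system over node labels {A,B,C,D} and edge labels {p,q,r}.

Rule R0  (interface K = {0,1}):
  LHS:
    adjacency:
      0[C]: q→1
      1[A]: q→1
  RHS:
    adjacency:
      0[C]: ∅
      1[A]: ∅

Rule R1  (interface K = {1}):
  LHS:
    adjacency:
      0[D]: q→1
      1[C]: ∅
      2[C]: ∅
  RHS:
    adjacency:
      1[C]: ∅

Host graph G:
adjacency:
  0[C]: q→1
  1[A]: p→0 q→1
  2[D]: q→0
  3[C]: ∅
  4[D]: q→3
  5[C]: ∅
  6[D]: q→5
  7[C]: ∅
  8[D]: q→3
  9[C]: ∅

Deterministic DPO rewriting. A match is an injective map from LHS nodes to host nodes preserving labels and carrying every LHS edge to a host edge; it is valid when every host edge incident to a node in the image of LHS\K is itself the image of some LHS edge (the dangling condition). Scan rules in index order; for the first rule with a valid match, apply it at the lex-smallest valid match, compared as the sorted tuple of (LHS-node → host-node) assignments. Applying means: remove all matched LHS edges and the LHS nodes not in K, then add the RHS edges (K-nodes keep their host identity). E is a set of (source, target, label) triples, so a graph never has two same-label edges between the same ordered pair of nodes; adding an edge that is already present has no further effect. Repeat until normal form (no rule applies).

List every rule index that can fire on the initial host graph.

Answer: [R0,R1]

Steps:
R0: 1 valid match — {0↦0, 1↦1}
R1: 8 valid matches — {0↦2, 1↦0, 2↦7}, {0↦2, 1↦0, 2↦9}, {0↦4, 1↦3, 2↦7} (+5 more)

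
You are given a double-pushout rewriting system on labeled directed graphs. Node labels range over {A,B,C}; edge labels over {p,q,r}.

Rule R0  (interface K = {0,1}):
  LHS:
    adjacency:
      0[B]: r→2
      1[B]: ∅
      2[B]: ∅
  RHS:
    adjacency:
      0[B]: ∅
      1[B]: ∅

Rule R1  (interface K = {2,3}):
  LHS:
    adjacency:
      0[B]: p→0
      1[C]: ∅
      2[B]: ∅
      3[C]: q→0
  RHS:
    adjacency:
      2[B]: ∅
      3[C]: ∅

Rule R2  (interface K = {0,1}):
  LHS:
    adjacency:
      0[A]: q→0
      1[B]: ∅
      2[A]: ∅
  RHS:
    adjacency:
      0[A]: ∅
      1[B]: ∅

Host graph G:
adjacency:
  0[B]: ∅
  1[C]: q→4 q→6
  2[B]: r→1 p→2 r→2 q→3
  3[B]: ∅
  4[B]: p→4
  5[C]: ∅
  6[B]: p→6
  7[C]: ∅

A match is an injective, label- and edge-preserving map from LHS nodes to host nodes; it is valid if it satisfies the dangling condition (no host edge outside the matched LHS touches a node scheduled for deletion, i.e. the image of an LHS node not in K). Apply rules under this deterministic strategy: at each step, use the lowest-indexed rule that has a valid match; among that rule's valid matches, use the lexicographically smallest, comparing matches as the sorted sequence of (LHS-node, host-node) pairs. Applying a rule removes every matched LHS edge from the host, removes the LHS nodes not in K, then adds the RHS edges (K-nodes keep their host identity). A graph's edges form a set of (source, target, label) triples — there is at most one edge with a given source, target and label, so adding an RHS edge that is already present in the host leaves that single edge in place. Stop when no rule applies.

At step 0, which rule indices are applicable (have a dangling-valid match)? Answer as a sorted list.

R0: no valid match — LHS pattern not found
R1: 16 valid matches — {0↦4, 1↦5, 2↦0, 3↦1}, {0↦4, 1↦5, 2↦2, 3↦1}, {0↦4, 1↦5, 2↦3, 3↦1} (+13 more)
R2: no valid match — LHS pattern not found

Answer: [R1]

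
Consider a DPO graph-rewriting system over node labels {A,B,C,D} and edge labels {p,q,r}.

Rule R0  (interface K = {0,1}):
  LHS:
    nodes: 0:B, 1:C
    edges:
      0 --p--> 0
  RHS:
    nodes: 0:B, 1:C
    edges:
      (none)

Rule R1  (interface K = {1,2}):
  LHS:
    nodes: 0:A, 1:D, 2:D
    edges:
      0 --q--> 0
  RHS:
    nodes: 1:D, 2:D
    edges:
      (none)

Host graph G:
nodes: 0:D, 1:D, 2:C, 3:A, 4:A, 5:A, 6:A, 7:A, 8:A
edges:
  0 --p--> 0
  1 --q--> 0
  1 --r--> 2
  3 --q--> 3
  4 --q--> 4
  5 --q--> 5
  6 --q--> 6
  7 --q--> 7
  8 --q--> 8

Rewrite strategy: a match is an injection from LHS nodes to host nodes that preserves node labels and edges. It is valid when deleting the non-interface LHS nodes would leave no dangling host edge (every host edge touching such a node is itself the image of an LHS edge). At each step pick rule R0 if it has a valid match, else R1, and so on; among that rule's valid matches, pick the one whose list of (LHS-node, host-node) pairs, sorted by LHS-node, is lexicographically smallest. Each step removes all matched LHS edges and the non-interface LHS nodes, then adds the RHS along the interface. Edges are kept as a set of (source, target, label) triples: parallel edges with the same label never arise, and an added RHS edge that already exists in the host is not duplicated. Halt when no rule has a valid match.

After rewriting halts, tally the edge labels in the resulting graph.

Answer: p:1 q:1 r:1

Steps:
initial: |V|=9 |E|=9  E = 0-p->0 1-q->0 1-r->2 3-q->3 4-q->4 5-q->5 6-q->6 7-q->7 8-q->8
step 1: apply R1 at {0↦3, 1↦0, 2↦1}  → |V|=8 |E|=8  E = 0-p->0 1-q->0 1-r->2 4-q->4 5-q->5 6-q->6 7-q->7 8-q->8
step 2: apply R1 at {0↦4, 1↦0, 2↦1}  → |V|=7 |E|=7  E = 0-p->0 1-q->0 1-r->2 5-q->5 6-q->6 7-q->7 8-q->8
step 3: apply R1 at {0↦5, 1↦0, 2↦1}  → |V|=6 |E|=6  E = 0-p->0 1-q->0 1-r->2 6-q->6 7-q->7 8-q->8
step 4: apply R1 at {0↦6, 1↦0, 2↦1}  → |V|=5 |E|=5  E = 0-p->0 1-q->0 1-r->2 7-q->7 8-q->8
step 5: apply R1 at {0↦7, 1↦0, 2↦1}  → |V|=4 |E|=4  E = 0-p->0 1-q->0 1-r->2 8-q->8
step 6: apply R1 at {0↦8, 1↦0, 2↦1}  → |V|=3 |E|=3  E = 0-p->0 1-q->0 1-r->2
normal form: no rule applies after step 6
NF edges: [(0, 0, 'p'), (1, 0, 'q'), (1, 2, 'r')]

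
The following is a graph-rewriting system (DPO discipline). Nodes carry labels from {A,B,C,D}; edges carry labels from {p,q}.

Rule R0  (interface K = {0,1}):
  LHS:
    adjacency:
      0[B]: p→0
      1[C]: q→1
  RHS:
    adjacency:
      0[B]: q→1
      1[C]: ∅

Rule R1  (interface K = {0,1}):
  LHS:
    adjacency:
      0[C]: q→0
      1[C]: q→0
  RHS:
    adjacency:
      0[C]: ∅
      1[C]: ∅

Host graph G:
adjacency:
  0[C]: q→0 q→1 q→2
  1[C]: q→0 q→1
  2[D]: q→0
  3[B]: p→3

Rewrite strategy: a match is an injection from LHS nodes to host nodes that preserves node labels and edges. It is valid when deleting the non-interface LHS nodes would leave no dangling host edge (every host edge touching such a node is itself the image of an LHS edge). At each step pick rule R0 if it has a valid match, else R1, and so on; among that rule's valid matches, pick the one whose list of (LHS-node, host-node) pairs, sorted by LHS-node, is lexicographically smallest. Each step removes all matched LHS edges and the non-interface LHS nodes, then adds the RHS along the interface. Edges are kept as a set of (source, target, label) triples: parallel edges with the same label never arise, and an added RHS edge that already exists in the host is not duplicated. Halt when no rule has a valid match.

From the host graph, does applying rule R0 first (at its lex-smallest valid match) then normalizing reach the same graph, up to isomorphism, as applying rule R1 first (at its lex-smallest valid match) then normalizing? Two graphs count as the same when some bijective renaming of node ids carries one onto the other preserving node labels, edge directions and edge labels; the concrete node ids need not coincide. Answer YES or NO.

Answer: NO

Rewrite trace:
branch R0-first: apply at {0↦3, 1↦0} → |E|=6, then 1 more step(s) → NF |V|=4 |E|=4 V={0:C, 1:C, 2:D, 3:B} E=0-q->2 1-q->0 2-q->0 3-q->0
branch R1-first: apply at {0↦0, 1↦1} → |E|=5, then 1 more step(s) → NF |V|=4 |E|=4 V={0:C, 1:C, 2:D, 3:B} E=0-q->1 0-q->2 2-q->0 3-q->1
graphs not isomorphic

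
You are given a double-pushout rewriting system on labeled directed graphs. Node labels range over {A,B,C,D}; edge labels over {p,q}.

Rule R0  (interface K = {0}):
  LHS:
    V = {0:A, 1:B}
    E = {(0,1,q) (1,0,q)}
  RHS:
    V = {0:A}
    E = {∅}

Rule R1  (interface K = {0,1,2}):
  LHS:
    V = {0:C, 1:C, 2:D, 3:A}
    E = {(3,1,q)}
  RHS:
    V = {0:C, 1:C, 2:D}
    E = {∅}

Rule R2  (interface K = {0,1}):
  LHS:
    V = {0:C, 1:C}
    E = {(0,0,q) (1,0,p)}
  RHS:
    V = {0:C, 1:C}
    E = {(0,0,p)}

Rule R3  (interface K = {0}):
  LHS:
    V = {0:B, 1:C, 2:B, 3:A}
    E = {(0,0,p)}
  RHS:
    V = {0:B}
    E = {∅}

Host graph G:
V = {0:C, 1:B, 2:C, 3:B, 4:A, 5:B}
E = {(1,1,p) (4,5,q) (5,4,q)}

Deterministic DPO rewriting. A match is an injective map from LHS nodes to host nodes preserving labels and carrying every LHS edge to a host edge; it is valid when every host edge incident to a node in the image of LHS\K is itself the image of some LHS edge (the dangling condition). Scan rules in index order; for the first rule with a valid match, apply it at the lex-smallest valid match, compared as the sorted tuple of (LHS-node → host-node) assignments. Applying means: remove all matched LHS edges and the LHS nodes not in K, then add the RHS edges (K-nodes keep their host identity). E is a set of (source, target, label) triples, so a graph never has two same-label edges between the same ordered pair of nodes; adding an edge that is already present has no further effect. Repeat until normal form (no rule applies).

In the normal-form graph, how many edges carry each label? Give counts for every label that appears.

Answer: (no edges)

Derivation:
[0] host  ⇒  6 nodes, 3 edges  {1-p->1 4-q->5 5-q->4}
[1] R0 @ {0↦4, 1↦5}  ⇒  5 nodes, 1 edges  {1-p->1}
[2] R3 @ {0↦1, 1↦0, 2↦3, 3↦4}  ⇒  2 nodes, 0 edges  {∅}
final graph: no rule applies after step 2
NF edges: []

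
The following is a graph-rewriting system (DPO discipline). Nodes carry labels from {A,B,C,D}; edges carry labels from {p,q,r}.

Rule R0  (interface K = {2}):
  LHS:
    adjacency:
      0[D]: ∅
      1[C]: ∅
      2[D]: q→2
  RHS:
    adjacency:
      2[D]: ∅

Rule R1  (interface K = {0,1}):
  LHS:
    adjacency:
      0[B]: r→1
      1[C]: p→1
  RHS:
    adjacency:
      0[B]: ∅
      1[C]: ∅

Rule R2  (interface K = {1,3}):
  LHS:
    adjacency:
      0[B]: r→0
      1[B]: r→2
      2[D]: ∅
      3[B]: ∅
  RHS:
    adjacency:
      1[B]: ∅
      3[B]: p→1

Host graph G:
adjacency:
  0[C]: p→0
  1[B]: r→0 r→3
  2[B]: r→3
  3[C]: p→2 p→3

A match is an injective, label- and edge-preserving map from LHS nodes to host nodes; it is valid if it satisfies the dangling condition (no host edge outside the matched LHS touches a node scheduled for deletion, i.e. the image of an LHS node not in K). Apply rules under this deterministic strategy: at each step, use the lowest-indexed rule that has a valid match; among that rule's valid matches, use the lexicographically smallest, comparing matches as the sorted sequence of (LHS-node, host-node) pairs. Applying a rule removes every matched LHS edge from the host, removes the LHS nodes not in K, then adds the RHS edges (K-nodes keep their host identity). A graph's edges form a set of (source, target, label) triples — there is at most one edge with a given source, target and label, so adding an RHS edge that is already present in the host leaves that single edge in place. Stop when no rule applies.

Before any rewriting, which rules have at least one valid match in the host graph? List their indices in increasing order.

R0: no valid match — LHS pattern not found
R1: 3 valid matches — {0↦1, 1↦0}, {0↦1, 1↦3}, {0↦2, 1↦3}
R2: no valid match — LHS pattern not found

Answer: [R1]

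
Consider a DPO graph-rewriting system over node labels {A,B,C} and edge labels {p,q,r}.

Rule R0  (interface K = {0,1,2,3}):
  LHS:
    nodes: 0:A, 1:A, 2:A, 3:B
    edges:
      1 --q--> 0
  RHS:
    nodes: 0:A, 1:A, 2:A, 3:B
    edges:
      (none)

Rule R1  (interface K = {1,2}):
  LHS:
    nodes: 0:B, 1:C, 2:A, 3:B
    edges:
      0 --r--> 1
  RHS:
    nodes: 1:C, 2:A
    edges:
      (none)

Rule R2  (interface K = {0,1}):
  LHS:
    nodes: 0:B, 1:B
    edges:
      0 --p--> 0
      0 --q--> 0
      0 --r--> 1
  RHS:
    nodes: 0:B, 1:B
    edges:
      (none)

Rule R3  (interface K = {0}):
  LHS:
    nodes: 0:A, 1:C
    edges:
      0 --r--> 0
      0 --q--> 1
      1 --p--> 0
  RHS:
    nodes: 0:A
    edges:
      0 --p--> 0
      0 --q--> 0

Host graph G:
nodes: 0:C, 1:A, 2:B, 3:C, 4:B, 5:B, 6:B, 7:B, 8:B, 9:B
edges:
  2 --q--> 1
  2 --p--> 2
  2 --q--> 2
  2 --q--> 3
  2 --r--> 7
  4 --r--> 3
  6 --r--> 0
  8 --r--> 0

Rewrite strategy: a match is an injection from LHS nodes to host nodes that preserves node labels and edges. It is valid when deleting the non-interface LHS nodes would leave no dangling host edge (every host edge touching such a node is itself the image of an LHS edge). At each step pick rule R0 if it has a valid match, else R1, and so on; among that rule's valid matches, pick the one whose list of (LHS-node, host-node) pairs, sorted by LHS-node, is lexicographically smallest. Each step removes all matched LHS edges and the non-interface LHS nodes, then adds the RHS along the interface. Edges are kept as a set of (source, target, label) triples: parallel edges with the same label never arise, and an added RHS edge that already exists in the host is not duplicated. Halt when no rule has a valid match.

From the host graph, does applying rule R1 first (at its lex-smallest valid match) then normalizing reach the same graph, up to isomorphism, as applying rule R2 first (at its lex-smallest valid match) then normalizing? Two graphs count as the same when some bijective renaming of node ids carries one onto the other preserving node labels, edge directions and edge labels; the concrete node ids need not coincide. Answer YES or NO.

branch R1-first: apply at {0↦4, 1↦3, 2↦1, 3↦5} → |E|=7, then 3 more step(s) → NF |V|=4 |E|=2 V={0:C, 1:A, 2:B, 3:C} E=2-q->1 2-q->3
branch R2-first: apply at {0↦2, 1↦7} → |E|=5, then 3 more step(s) → NF |V|=4 |E|=2 V={0:C, 1:A, 2:B, 3:C} E=2-q->1 2-q->3
graphs isomorphic (equal up to label-preserving node renaming)

Answer: YES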